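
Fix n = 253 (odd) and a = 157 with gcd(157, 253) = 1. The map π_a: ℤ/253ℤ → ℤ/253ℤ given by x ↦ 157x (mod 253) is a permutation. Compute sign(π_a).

Orbit of 49 under x↦157x: [49, 103, 232, 245, 9, 148, 213]… (length divides ord_253(157)).
π_157 has 6 disjoint cycles with lengths [110, 110, 22, 5, 5, 1] on {0,…,252}.
With 6 cycles on 253 points, sign = (−1)^{253−6} = -1.

-1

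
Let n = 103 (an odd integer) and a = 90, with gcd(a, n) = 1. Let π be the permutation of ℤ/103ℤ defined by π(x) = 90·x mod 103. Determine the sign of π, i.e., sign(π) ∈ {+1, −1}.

Orbit of 95 under x↦90x: [95, 1, 90, 66, 69, 30, 22]… (length divides ord_103(90)).
The orbit structure of x ↦ 90x mod 103: 4 orbits of sizes [34, 34, 34, 1].
Σ(ℓ_i−1) = 103−4 = 99; sign = (−1)^99 = -1.
Via Zolotarev, sign(π_{90}) = (90|103) = -1.

-1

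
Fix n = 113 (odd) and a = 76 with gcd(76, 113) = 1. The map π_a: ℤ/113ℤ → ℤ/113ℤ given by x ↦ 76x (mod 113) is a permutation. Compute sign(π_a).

Orbit of 58 under x↦76x: [58, 1, 76, 13, 84, 56, 75]… (length divides ord_113(76)).
2 cycles of lengths [112, 1].
Σ(ℓ_i−1) = 113−2 = 111; sign = (−1)^111 = -1.

-1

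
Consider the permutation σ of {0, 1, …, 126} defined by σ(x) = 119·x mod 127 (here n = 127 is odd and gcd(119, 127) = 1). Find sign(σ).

Trace 125: π^k(125) = [125, 16, 126, 8, 63, 4, 95] for k=0..6.
The orbit structure of x ↦ 119x mod 127: 10 orbits of sizes [14, 14, 14, 14, 14, 14, 14, 14, 14, 1].
127 − 10 = 117 transpositions; sign(π) = (−1)^117 = -1.
Via Zolotarev, sign(π_{119}) = (119|127) = -1.

-1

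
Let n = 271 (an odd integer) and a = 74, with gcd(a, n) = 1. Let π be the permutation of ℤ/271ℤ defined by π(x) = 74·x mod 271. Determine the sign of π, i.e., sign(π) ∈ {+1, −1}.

Orbit of 61 under x↦74x: [61, 178, 164, 212, 241, 219, 217]… (length divides ord_271(74)).
Decompose π into cycles: lengths [135, 135, 1] (3 cycles, including the fixed point 0).
3 cycles on 271: each ℓ→(−1)^(ℓ−1), product (−1)^268 = +1.
The Jacobi symbol (74|271) = +1 (Zolotarev) agrees.

+1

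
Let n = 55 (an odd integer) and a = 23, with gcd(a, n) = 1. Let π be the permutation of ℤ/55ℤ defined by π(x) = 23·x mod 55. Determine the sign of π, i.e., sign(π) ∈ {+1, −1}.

-1

Trace 12: π^k(12) = [12, 1, 23, 34] for k=0..3.
π_23 has 22 disjoint cycles with lengths [4, 4, 4, 4, 4, 4, 4, 4, 4, 4, 4, 1, 1, 1, 1, 1, 1, 1, 1, 1, 1, 1] on {0,…,54}.
n − c = 55 − 22 = 33; sign = (−1)^33 = -1.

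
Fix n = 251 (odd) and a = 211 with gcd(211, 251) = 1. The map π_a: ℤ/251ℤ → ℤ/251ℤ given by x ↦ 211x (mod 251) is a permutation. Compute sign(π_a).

+1

Start at x=91: 91 → 125 → 20 → 204 → 123 → 100 → 16 → … (one orbit).
Cycle type of π: 25×10 + 1; total 11 cycles.
With 11 cycles on 251 points, sign = (−1)^{251−11} = +1.
Zolotarev: (211|251) = +1, matching the cycle-count sign.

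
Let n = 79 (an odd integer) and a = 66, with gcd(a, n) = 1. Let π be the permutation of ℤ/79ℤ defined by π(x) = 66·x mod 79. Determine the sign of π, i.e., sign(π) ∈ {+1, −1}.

-1

Orbit of 72 under x↦66x: [72, 12, 2, 53, 22, 30, 5]… (length divides ord_79(66)).
The orbit structure of x ↦ 66x mod 79: 2 orbits of sizes [78, 1].
Σ(ℓ_i−1) = 79−2 = 77; sign = (−1)^77 = -1.
Via Zolotarev, sign(π_{66}) = (66|79) = -1.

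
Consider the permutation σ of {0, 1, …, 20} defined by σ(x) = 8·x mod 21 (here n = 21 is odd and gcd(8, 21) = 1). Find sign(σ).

-1

Start at x=8: 8 → 1 → 8 (one orbit).
Decompose π into cycles: lengths [2, 2, 2, 2, 2, 2, 2, 1, 1, 1, 1, 1, 1, 1] (14 cycles, including the fixed point 0).
Σ(ℓ_i−1) = 21−14 = 7; sign = (−1)^7 = -1.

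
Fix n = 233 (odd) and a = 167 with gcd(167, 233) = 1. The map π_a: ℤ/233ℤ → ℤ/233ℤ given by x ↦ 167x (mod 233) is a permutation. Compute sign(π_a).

Start at x=218: 218 → 58 → 133 → 76 → 110 → 196 → 112 → … (one orbit).
π_167 has 3 disjoint cycles with lengths [116, 116, 1] on {0,…,232}.
With 3 cycles on 233 points, sign = (−1)^{233−3} = +1.
Check: (167/233) = +1 by Zolotarev.

+1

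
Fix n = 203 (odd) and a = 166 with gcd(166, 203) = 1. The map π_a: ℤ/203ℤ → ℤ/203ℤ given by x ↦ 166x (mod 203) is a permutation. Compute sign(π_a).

Orbit of 10 under x↦166x: [10, 36, 89, 158, 41, 107, 101]… (length divides ord_203(166)).
The orbit structure of x ↦ 166x mod 203: 5 orbits of sizes [84, 84, 28, 6, 1].
n − c = 203 − 5 = 198; sign = (−1)^198 = +1.

+1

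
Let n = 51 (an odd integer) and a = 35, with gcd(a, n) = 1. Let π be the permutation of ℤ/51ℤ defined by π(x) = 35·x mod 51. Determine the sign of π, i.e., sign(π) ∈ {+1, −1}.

-1

Trace 35: π^k(35) = [35, 1] for k=0..1.
Cycle type of π: 2×17 + 1×17; total 34 cycles.
sign(π) = (−1)^{n − #cycles} = (−1)^{51−34} = (−1)^17 = -1.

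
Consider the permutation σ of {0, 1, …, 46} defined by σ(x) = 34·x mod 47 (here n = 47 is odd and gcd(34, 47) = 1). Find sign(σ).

Start at x=27: 27 → 25 → 4 → 42 → 18 → 1 → 34 → … (one orbit).
π_34 has 3 disjoint cycles with lengths [23, 23, 1] on {0,…,46}.
sign(π) = (−1)^{n − #cycles} = (−1)^{47−3} = (−1)^44 = +1.

+1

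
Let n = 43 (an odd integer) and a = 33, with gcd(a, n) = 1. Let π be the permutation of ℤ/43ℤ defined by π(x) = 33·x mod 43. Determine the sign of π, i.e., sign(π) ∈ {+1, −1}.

-1

Start at x=7: 7 → 16 → 12 → 9 → 39 → 40 → 30 → … (one orbit).
The orbit structure of x ↦ 33x mod 43: 2 orbits of sizes [42, 1].
With 2 cycles on 43 points, sign = (−1)^{43−2} = -1.
Via Zolotarev, sign(π_{33}) = (33|43) = -1.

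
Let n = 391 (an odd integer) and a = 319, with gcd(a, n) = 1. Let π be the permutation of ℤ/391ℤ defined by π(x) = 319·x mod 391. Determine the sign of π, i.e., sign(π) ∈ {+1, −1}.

-1

Start at x=106: 106 → 188 → 149 → 220 → 191 → 324 → 132 → … (one orbit).
The orbit structure of x ↦ 319x mod 391: 14 orbits of sizes [44, 44, 44, 44, 44, 44, 44, 44, 22, 4, 4, 4, 4, 1].
With 14 cycles on 391 points, sign = (−1)^{391−14} = -1.
(319|391)_J = -1 (Zolotarev's lemma cross-check).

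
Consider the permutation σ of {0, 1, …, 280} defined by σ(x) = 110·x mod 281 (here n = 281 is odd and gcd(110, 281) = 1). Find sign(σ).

Orbit of 60 under x↦110x: [60, 137, 177, 81, 199, 253, 11]… (length divides ord_281(110)).
π_110 has 2 disjoint cycles with lengths [280, 1] on {0,…,280}.
2 cycles on 281: each ℓ→(−1)^(ℓ−1), product (−1)^279 = -1.
Via Zolotarev, sign(π_{110}) = (110|281) = -1.

-1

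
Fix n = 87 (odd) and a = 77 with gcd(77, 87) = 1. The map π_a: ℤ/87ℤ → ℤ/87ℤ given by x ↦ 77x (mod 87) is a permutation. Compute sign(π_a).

Start at x=8: 8 → 7 → 17 → 4 → 47 → 52 → 2 → … (one orbit).
The orbit structure of x ↦ 77x mod 87: 5 orbits of sizes [28, 28, 28, 2, 1].
n − c = 87 − 5 = 82; sign = (−1)^82 = +1.

+1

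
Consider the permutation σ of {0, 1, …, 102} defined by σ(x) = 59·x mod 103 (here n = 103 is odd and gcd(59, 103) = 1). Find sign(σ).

+1

Start at x=41: 41 → 50 → 66 → 83 → 56 → 8 → 60 → … (one orbit).
Cycle type of π: 51×2 + 1; total 3 cycles.
103 − 3 = 100 transpositions; sign(π) = (−1)^100 = +1.
Check: (59/103) = +1 by Zolotarev.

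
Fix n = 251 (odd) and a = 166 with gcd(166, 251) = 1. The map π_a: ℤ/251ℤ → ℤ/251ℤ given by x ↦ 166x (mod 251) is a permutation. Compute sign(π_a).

Start at x=25: 25 → 134 → 156 → 43 → 110 → 188 → 84 → … (one orbit).
The orbit structure of x ↦ 166x mod 251: 2 orbits of sizes [250, 1].
251 − 2 = 249 transpositions; sign(π) = (−1)^249 = -1.

-1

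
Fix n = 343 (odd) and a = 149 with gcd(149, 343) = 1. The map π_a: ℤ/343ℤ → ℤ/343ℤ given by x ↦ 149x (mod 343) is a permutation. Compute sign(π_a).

+1

Start at x=254: 254 → 116 → 134 → 72 → 95 → 92 → 331 → … (one orbit).
The orbit structure of x ↦ 149x mod 343: 7 orbits of sizes [147, 147, 21, 21, 3, 3, 1].
sign(π) = (−1)^{n − #cycles} = (−1)^{343−7} = (−1)^336 = +1.
Via Zolotarev, sign(π_{149}) = (149|343) = +1.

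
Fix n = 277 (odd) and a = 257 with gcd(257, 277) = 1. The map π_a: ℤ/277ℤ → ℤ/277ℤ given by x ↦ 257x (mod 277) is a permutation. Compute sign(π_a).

Orbit of 36 under x↦257x: [36, 111, 273, 80, 62, 145, 147]… (length divides ord_277(257)).
π_257 has 2 disjoint cycles with lengths [276, 1] on {0,…,276}.
2 cycles on 277: each ℓ→(−1)^(ℓ−1), product (−1)^275 = -1.
(257|277)_J = -1 (Zolotarev's lemma cross-check).

-1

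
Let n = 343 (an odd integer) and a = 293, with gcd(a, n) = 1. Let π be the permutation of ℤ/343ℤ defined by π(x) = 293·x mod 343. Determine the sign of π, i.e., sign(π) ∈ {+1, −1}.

-1

Orbit of 97 under x↦293x: [97, 295, 342, 50, 244, 148, 146]… (length divides ord_343(293)).
Cycle type of π: 14×21 + 2×24 + 1; total 46 cycles.
343 − 46 = 297 transpositions; sign(π) = (−1)^297 = -1.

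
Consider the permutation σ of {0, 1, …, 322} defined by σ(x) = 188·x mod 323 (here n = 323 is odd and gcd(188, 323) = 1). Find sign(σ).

+1

Trace 290: π^k(290) = [290, 256, 1, 188, 137, 239, 35] for k=0..6.
Cycle type of π: 9×34 + 1×17; total 51 cycles.
n − c = 323 − 51 = 272; sign = (−1)^272 = +1.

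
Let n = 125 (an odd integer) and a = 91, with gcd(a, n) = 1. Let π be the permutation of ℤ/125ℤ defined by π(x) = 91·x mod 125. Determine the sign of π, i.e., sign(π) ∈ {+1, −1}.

Trace 56: π^k(56) = [56, 96, 111, 101, 66, 6, 46] for k=0..6.
Decompose π into cycles: lengths [25, 25, 25, 25, 5, 5, 5, 5, 1, 1, 1, 1, 1] (13 cycles, including the fixed point 0).
Σ(ℓ_i−1) = 125−13 = 112; sign = (−1)^112 = +1.
(91|125)_J = +1 (Zolotarev's lemma cross-check).

+1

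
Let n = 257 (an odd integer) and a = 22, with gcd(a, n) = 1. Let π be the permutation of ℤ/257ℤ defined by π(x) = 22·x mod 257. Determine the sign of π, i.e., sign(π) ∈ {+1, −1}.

+1

Start at x=44: 44 → 197 → 222 → 1 → 22 → 227 → 111 → … (one orbit).
Cycle lengths of π_22 on ℤ/257ℤ: [64, 64, 64, 64, 1]; 5 cycles in total.
Σ(ℓ_i−1) = 257−5 = 252; sign = (−1)^252 = +1.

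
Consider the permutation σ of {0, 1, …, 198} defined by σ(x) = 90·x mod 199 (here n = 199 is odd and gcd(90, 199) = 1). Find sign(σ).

+1

Trace 92: π^k(92) = [92, 121, 144, 25, 61, 117, 182] for k=0..6.
The orbit structure of x ↦ 90x mod 199: 7 orbits of sizes [33, 33, 33, 33, 33, 33, 1].
7 cycles on 199: each ℓ→(−1)^(ℓ−1), product (−1)^192 = +1.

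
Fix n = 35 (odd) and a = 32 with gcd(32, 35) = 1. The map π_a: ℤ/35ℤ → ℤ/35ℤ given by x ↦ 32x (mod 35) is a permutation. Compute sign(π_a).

Orbit of 29 under x↦32x: [29, 18, 16, 22, 4, 23, 1]… (length divides ord_35(32)).
π_32 has 6 disjoint cycles with lengths [12, 12, 4, 3, 3, 1] on {0,…,34}.
sign(π) = (−1)^{n − #cycles} = (−1)^{35−6} = (−1)^29 = -1.

-1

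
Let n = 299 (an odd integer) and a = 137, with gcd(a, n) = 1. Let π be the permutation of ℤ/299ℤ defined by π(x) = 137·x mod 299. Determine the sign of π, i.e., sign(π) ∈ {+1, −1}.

+1

Start at x=1: 1 → 137 → 231 → 252 → 139 → 206 → 116 → … (one orbit).
Cycle lengths of π_137 on ℤ/299ℤ: [12, 12, 12, 12, 12, 12, 12, 12, 12, 12, 12, 12, 12, 12, 12, 12, 12, 12, 12, 12, 12, 12, 12, 2, 2, 2, 2, 2, 2, 2, 2, 2, 2, 2, 1]; 35 cycles in total.
With 35 cycles on 299 points, sign = (−1)^{299−35} = +1.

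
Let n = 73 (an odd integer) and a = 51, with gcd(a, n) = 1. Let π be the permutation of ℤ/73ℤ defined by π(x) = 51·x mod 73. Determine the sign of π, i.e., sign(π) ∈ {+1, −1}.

-1

Trace 46: π^k(46) = [46, 10, 72, 22, 27, 63, 1] for k=0..6.
π_51 has 10 disjoint cycles with lengths [8, 8, 8, 8, 8, 8, 8, 8, 8, 1] on {0,…,72}.
sign(π) = (−1)^{n − #cycles} = (−1)^{73−10} = (−1)^63 = -1.
Zolotarev: (51|73) = -1, matching the cycle-count sign.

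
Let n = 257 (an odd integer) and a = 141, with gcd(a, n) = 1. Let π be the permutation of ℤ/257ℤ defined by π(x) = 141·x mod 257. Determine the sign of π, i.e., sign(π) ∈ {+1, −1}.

+1

Trace 123: π^k(123) = [123, 124, 8, 100, 222, 205, 121] for k=0..6.
π_141 has 3 disjoint cycles with lengths [128, 128, 1] on {0,…,256}.
Σ(ℓ_i−1) = 257−3 = 254; sign = (−1)^254 = +1.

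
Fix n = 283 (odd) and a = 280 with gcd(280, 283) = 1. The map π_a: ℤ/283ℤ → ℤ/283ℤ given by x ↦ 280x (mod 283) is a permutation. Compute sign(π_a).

+1

Orbit of 174 under x↦280x: [174, 44, 151, 113, 227, 168, 62]… (length divides ord_283(280)).
Cycle lengths of π_280 on ℤ/283ℤ: [141, 141, 1]; 3 cycles in total.
Σ(ℓ_i−1) = 283−3 = 280; sign = (−1)^280 = +1.
(280|283)_J = +1 (Zolotarev's lemma cross-check).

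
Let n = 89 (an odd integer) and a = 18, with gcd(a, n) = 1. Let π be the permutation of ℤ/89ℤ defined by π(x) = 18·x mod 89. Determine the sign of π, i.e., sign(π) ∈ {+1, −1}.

Orbit of 67 under x↦18x: [67, 49, 81, 34, 78, 69, 85]… (length divides ord_89(18)).
Cycle lengths of π_18 on ℤ/89ℤ: [44, 44, 1]; 3 cycles in total.
With 3 cycles on 89 points, sign = (−1)^{89−3} = +1.
Via Zolotarev, sign(π_{18}) = (18|89) = +1.

+1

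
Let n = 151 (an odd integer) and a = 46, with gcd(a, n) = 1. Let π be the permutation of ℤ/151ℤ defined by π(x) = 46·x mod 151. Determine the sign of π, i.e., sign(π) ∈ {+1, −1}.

Trace 76: π^k(76) = [76, 23, 1, 46, 2, 92, 4] for k=0..6.
Decompose π into cycles: lengths [30, 30, 30, 30, 30, 1] (6 cycles, including the fixed point 0).
sign(π) = (−1)^{n − #cycles} = (−1)^{151−6} = (−1)^145 = -1.

-1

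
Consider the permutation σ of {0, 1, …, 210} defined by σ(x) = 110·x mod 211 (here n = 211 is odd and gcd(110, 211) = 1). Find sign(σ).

Trace 1: π^k(1) = [1, 110, 73, 12, 54, 32, 144] for k=0..6.
Cycle type of π: 42×5 + 1; total 6 cycles.
With 6 cycles on 211 points, sign = (−1)^{211−6} = -1.
(110|211)_J = -1 (Zolotarev's lemma cross-check).

-1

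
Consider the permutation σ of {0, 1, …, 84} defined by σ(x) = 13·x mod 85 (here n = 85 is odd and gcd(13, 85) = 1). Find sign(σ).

Orbit of 1 under x↦13x: [1, 13, 84, 72]… (length divides ord_85(13)).
Decompose π into cycles: lengths [4, 4, 4, 4, 4, 4, 4, 4, 4, 4, 4, 4, 4, 4, 4, 4, 4, 4, 4, 4, 4, 1] (22 cycles, including the fixed point 0).
sign(π) = (−1)^{n − #cycles} = (−1)^{85−22} = (−1)^63 = -1.
Via Zolotarev, sign(π_{13}) = (13|85) = -1.

-1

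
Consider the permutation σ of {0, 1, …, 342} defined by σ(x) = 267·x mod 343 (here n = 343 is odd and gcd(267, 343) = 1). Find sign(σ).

Trace 218: π^k(218) = [218, 239, 15, 232, 204, 274, 99] for k=0..6.
π_267 has 19 disjoint cycles with lengths [49, 49, 49, 49, 49, 49, 7, 7, 7, 7, 7, 7, 1, 1, 1, 1, 1, 1, 1] on {0,…,342}.
With 19 cycles on 343 points, sign = (−1)^{343−19} = +1.

+1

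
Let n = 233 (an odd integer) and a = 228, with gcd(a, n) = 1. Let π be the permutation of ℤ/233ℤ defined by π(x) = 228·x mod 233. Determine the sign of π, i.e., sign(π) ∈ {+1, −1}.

Orbit of 68 under x↦228x: [68, 126, 69, 121, 94, 229, 20]… (length divides ord_233(228)).
2 cycles of lengths [232, 1].
2 cycles on 233: each ℓ→(−1)^(ℓ−1), product (−1)^231 = -1.
Check: (228/233) = -1 by Zolotarev.

-1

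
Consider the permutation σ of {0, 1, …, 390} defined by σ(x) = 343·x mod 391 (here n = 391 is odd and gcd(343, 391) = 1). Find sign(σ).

Trace 331: π^k(331) = [331, 143, 174, 250, 121, 57, 1] for k=0..6.
Decompose π into cycles: lengths [176, 176, 22, 16, 1] (5 cycles, including the fixed point 0).
sign(π) = (−1)^{n − #cycles} = (−1)^{391−5} = (−1)^386 = +1.

+1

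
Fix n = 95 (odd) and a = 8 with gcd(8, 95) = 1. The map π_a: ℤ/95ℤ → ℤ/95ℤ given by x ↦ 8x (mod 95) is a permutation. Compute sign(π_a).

Start at x=49: 49 → 12 → 1 → 8 → 64 → 37 → 11 → … (one orbit).
The orbit structure of x ↦ 8x mod 95: 11 orbits of sizes [12, 12, 12, 12, 12, 12, 6, 6, 6, 4, 1].
n − c = 95 − 11 = 84; sign = (−1)^84 = +1.

+1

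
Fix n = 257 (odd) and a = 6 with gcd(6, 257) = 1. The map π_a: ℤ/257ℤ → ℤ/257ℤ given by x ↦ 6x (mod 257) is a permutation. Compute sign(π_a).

-1

Start at x=130: 130 → 9 → 54 → 67 → 145 → 99 → 80 → … (one orbit).
π_6 has 2 disjoint cycles with lengths [256, 1] on {0,…,256}.
sign(π) = (−1)^{n − #cycles} = (−1)^{257−2} = (−1)^255 = -1.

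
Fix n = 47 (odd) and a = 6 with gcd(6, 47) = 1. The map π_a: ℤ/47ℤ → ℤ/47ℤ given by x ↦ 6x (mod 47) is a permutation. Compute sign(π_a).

Orbit of 12 under x↦6x: [12, 25, 9, 7, 42, 17, 8]… (length divides ord_47(6)).
π_6 has 3 disjoint cycles with lengths [23, 23, 1] on {0,…,46}.
Σ(ℓ_i−1) = 47−3 = 44; sign = (−1)^44 = +1.
Zolotarev: (6|47) = +1, matching the cycle-count sign.

+1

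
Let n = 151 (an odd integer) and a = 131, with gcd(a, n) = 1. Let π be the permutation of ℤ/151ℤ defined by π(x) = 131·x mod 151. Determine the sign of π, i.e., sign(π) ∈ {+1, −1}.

-1

Start at x=19: 19 → 73 → 50 → 57 → 68 → 150 → 20 → … (one orbit).
π_131 has 4 disjoint cycles with lengths [50, 50, 50, 1] on {0,…,150}.
sign(π) = (−1)^{n − #cycles} = (−1)^{151−4} = (−1)^147 = -1.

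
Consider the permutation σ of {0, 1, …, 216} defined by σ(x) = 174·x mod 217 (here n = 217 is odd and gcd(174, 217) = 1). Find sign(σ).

Trace 97: π^k(97) = [97, 169, 111, 1, 174, 113, 132] for k=0..6.
Decompose π into cycles: lengths [30, 30, 30, 30, 30, 30, 15, 15, 2, 2, 2, 1] (12 cycles, including the fixed point 0).
12 cycles on 217: each ℓ→(−1)^(ℓ−1), product (−1)^205 = -1.
(174|217)_J = -1 (Zolotarev's lemma cross-check).

-1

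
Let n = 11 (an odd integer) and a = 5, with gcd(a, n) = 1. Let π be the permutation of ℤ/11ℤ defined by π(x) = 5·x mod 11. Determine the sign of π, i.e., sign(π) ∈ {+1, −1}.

+1

Orbit of 4 under x↦5x: [4, 9, 1, 5, 3]… (length divides ord_11(5)).
The orbit structure of x ↦ 5x mod 11: 3 orbits of sizes [5, 5, 1].
With 3 cycles on 11 points, sign = (−1)^{11−3} = +1.
The Jacobi symbol (5|11) = +1 (Zolotarev) agrees.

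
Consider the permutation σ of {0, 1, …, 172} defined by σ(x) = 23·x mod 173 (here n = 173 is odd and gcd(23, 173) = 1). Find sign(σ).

+1

Orbit of 84 under x↦23x: [84, 29, 148, 117, 96, 132, 95]… (length divides ord_173(23)).
π_23 has 5 disjoint cycles with lengths [43, 43, 43, 43, 1] on {0,…,172}.
5 cycles on 173: each ℓ→(−1)^(ℓ−1), product (−1)^168 = +1.
Check: (23/173) = +1 by Zolotarev.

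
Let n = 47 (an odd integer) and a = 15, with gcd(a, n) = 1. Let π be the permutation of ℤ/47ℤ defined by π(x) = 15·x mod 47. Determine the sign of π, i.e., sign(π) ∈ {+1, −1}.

-1

Trace 24: π^k(24) = [24, 31, 42, 19, 3, 45, 17] for k=0..6.
Cycle lengths of π_15 on ℤ/47ℤ: [46, 1]; 2 cycles in total.
Σ(ℓ_i−1) = 47−2 = 45; sign = (−1)^45 = -1.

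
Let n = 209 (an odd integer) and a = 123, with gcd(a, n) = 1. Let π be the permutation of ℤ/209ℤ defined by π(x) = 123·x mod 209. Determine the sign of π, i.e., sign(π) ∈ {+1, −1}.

Trace 74: π^k(74) = [74, 115, 142, 119, 7, 25, 149] for k=0..6.
π_123 has 6 disjoint cycles with lengths [90, 90, 10, 9, 9, 1] on {0,…,208}.
209 − 6 = 203 transpositions; sign(π) = (−1)^203 = -1.
(123|209)_J = -1 (Zolotarev's lemma cross-check).

-1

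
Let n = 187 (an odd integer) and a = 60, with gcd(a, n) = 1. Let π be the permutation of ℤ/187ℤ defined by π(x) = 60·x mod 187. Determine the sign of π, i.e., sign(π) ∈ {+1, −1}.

+1

Trace 36: π^k(36) = [36, 103, 9, 166, 49, 135, 59] for k=0..6.
Decompose π into cycles: lengths [40, 40, 40, 40, 8, 8, 5, 5, 1] (9 cycles, including the fixed point 0).
187 − 9 = 178 transpositions; sign(π) = (−1)^178 = +1.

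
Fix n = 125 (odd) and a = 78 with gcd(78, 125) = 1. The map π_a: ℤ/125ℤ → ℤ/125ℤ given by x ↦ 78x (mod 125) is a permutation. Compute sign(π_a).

-1

Trace 31: π^k(31) = [31, 43, 104, 112, 111, 33, 74] for k=0..6.
4 cycles of lengths [100, 20, 4, 1].
sign(π) = (−1)^{n − #cycles} = (−1)^{125−4} = (−1)^121 = -1.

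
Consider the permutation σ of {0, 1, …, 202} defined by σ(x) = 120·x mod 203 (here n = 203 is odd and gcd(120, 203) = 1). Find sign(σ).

+1

Orbit of 22 under x↦120x: [22, 1, 120, 190, 64, 169, 183]… (length divides ord_203(120)).
Cycle type of π: 14×14 + 1×7; total 21 cycles.
21 cycles on 203: each ℓ→(−1)^(ℓ−1), product (−1)^182 = +1.
Check: (120/203) = +1 by Zolotarev.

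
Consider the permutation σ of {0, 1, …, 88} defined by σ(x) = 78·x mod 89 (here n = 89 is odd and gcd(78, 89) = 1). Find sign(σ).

+1

Trace 2: π^k(2) = [2, 67, 64, 8, 1, 78, 32] for k=0..6.
Decompose π into cycles: lengths [11, 11, 11, 11, 11, 11, 11, 11, 1] (9 cycles, including the fixed point 0).
n − c = 89 − 9 = 80; sign = (−1)^80 = +1.
(78|89)_J = +1 (Zolotarev's lemma cross-check).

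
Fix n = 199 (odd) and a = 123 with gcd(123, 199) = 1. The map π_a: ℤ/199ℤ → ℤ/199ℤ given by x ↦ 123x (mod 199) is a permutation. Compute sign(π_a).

Orbit of 188 under x↦123x: [188, 40, 144, 1, 123, 5, 18]… (length divides ord_199(123)).
π_123 has 7 disjoint cycles with lengths [33, 33, 33, 33, 33, 33, 1] on {0,…,198}.
sign(π) = (−1)^{n − #cycles} = (−1)^{199−7} = (−1)^192 = +1.
Check: (123/199) = +1 by Zolotarev.

+1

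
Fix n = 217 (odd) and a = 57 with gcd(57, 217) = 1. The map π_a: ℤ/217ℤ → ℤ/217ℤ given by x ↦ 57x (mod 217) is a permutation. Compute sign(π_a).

Start at x=99: 99 → 1 → 57 → 211 → 92 → 36 → 99 (one orbit).
42 cycles of lengths [6, 6, 6, 6, 6, 6, 6, 6, 6, 6, 6, 6, 6, 6, 6, 6, 6, 6, 6, 6, 6, 6, 6, 6, 6, 6, 6, 6, 6, 6, 6, 6, 6, 6, 6, 1, 1, 1, 1, 1, 1, 1].
With 42 cycles on 217 points, sign = (−1)^{217−42} = -1.
Via Zolotarev, sign(π_{57}) = (57|217) = -1.

-1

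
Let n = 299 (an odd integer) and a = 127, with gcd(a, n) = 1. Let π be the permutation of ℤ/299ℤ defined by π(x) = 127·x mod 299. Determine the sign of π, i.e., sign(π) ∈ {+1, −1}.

+1

Start at x=81: 81 → 121 → 118 → 36 → 87 → 285 → 16 → … (one orbit).
Cycle lengths of π_127 on ℤ/299ℤ: [66, 66, 66, 66, 11, 11, 6, 6, 1]; 9 cycles in total.
n − c = 299 − 9 = 290; sign = (−1)^290 = +1.
Zolotarev: (127|299) = +1, matching the cycle-count sign.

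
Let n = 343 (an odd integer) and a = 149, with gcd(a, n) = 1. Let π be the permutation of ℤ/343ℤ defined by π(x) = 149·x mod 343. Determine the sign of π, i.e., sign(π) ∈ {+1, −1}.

+1

Trace 114: π^k(114) = [114, 179, 260, 324, 256, 71, 289] for k=0..6.
Cycle lengths of π_149 on ℤ/343ℤ: [147, 147, 21, 21, 3, 3, 1]; 7 cycles in total.
sign(π) = (−1)^{n − #cycles} = (−1)^{343−7} = (−1)^336 = +1.
Zolotarev: (149|343) = +1, matching the cycle-count sign.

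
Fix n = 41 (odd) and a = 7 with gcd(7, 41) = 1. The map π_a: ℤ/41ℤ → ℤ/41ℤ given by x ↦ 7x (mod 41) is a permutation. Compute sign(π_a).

-1

Orbit of 17 under x↦7x: [17, 37, 13, 9, 22, 31, 12]… (length divides ord_41(7)).
Cycle lengths of π_7 on ℤ/41ℤ: [40, 1]; 2 cycles in total.
n − c = 41 − 2 = 39; sign = (−1)^39 = -1.
The Jacobi symbol (7|41) = -1 (Zolotarev) agrees.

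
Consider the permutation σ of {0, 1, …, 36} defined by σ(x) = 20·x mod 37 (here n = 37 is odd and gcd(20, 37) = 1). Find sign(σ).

Orbit of 9 under x↦20x: [9, 32, 11, 35, 34, 14, 21]… (length divides ord_37(20)).
Decompose π into cycles: lengths [36, 1] (2 cycles, including the fixed point 0).
n − c = 37 − 2 = 35; sign = (−1)^35 = -1.
Via Zolotarev, sign(π_{20}) = (20|37) = -1.

-1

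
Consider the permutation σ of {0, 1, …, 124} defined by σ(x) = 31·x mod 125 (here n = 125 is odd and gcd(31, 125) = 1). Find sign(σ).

+1

Orbit of 121 under x↦31x: [121, 1, 31, 86, 41, 21, 26]… (length divides ord_125(31)).
π_31 has 13 disjoint cycles with lengths [25, 25, 25, 25, 5, 5, 5, 5, 1, 1, 1, 1, 1] on {0,…,124}.
sign(π) = (−1)^{n − #cycles} = (−1)^{125−13} = (−1)^112 = +1.
Via Zolotarev, sign(π_{31}) = (31|125) = +1.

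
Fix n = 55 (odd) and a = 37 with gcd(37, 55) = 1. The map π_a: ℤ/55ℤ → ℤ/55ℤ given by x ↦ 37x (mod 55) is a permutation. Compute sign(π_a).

Orbit of 14 under x↦37x: [14, 23, 26, 27, 9, 3, 1]… (length divides ord_55(37)).
Decompose π into cycles: lengths [20, 20, 5, 5, 4, 1] (6 cycles, including the fixed point 0).
Σ(ℓ_i−1) = 55−6 = 49; sign = (−1)^49 = -1.
Zolotarev: (37|55) = -1, matching the cycle-count sign.

-1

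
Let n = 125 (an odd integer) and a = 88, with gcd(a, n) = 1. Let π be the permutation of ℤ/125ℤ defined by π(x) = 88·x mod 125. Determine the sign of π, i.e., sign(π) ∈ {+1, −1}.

-1

Start at x=16: 16 → 33 → 29 → 52 → 76 → 63 → 44 → … (one orbit).
Cycle lengths of π_88 on ℤ/125ℤ: [100, 20, 4, 1]; 4 cycles in total.
Σ(ℓ_i−1) = 125−4 = 121; sign = (−1)^121 = -1.
Check: (88/125) = -1 by Zolotarev.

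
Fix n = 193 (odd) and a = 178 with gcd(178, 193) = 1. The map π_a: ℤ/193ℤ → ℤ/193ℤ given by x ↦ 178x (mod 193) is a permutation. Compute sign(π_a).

-1

Start at x=10: 10 → 43 → 127 → 25 → 11 → 28 → 159 → … (one orbit).
The orbit structure of x ↦ 178x mod 193: 2 orbits of sizes [192, 1].
2 cycles on 193: each ℓ→(−1)^(ℓ−1), product (−1)^191 = -1.
The Jacobi symbol (178|193) = -1 (Zolotarev) agrees.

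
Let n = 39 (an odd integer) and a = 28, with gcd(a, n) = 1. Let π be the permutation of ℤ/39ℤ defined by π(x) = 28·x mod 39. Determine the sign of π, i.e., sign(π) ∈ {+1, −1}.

Trace 31: π^k(31) = [31, 10, 7, 1, 28, 4, 34] for k=0..6.
π_28 has 6 disjoint cycles with lengths [12, 12, 12, 1, 1, 1] on {0,…,38}.
n − c = 39 − 6 = 33; sign = (−1)^33 = -1.

-1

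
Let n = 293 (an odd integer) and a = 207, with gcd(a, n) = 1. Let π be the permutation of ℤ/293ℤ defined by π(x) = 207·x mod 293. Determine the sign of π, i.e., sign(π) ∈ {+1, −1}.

Orbit of 6 under x↦207x: [6, 70, 133, 282, 67, 98, 69]… (length divides ord_293(207)).
π_207 has 2 disjoint cycles with lengths [292, 1] on {0,…,292}.
2 cycles on 293: each ℓ→(−1)^(ℓ−1), product (−1)^291 = -1.
Check: (207/293) = -1 by Zolotarev.

-1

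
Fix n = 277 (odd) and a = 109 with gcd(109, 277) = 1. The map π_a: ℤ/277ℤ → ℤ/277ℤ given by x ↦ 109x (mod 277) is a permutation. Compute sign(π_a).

Start at x=52: 52 → 128 → 102 → 38 → 264 → 245 → 113 → … (one orbit).
Cycle type of π: 92×3 + 1; total 4 cycles.
n − c = 277 − 4 = 273; sign = (−1)^273 = -1.

-1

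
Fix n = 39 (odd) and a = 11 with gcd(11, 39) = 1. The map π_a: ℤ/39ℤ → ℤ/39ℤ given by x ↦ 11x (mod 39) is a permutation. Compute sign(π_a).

Trace 5: π^k(5) = [5, 16, 20, 25, 2, 22, 8] for k=0..6.
Cycle lengths of π_11 on ℤ/39ℤ: [12, 12, 12, 2, 1]; 5 cycles in total.
sign(π) = (−1)^{n − #cycles} = (−1)^{39−5} = (−1)^34 = +1.
(11|39)_J = +1 (Zolotarev's lemma cross-check).

+1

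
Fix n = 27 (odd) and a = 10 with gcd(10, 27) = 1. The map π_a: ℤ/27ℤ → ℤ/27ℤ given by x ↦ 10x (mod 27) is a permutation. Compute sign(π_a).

+1

Start at x=10: 10 → 19 → 1 → 10 (one orbit).
Cycle type of π: 3×6 + 1×9; total 15 cycles.
Σ(ℓ_i−1) = 27−15 = 12; sign = (−1)^12 = +1.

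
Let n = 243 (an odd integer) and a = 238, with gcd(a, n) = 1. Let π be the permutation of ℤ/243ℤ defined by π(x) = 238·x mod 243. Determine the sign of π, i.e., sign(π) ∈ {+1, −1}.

Start at x=46: 46 → 13 → 178 → 82 → 76 → 106 → 199 → … (one orbit).
π_238 has 11 disjoint cycles with lengths [81, 81, 27, 27, 9, 9, 3, 3, 1, 1, 1] on {0,…,242}.
Σ(ℓ_i−1) = 243−11 = 232; sign = (−1)^232 = +1.

+1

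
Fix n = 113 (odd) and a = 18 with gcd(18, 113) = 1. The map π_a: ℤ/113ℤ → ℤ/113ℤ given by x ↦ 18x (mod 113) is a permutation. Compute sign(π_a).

Orbit of 98 under x↦18x: [98, 69, 112, 95, 15, 44, 1]… (length divides ord_113(18)).
Cycle lengths of π_18 on ℤ/113ℤ: [8, 8, 8, 8, 8, 8, 8, 8, 8, 8, 8, 8, 8, 8, 1]; 15 cycles in total.
With 15 cycles on 113 points, sign = (−1)^{113−15} = +1.
Check: (18/113) = +1 by Zolotarev.

+1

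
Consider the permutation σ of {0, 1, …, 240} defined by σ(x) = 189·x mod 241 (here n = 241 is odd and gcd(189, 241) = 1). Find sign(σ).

-1

Trace 63: π^k(63) = [63, 98, 206, 133, 73, 60, 13] for k=0..6.
Decompose π into cycles: lengths [240, 1] (2 cycles, including the fixed point 0).
2 cycles on 241: each ℓ→(−1)^(ℓ−1), product (−1)^239 = -1.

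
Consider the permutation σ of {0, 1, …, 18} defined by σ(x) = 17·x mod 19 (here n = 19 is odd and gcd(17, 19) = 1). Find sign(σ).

+1

Start at x=9: 9 → 1 → 17 → 4 → 11 → 16 → 6 → … (one orbit).
Cycle lengths of π_17 on ℤ/19ℤ: [9, 9, 1]; 3 cycles in total.
sign(π) = (−1)^{n − #cycles} = (−1)^{19−3} = (−1)^16 = +1.
Zolotarev: (17|19) = +1, matching the cycle-count sign.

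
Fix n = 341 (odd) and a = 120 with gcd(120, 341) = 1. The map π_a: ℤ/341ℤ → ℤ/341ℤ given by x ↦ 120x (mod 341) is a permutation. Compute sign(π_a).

+1

Start at x=120: 120 → 78 → 153 → 287 → 340 → 221 → 263 → … (one orbit).
39 cycles of lengths [10, 10, 10, 10, 10, 10, 10, 10, 10, 10, 10, 10, 10, 10, 10, 10, 10, 10, 10, 10, 10, 10, 10, 10, 10, 10, 10, 10, 10, 10, 10, 10, 10, 2, 2, 2, 2, 2, 1].
n − c = 341 − 39 = 302; sign = (−1)^302 = +1.
The Jacobi symbol (120|341) = +1 (Zolotarev) agrees.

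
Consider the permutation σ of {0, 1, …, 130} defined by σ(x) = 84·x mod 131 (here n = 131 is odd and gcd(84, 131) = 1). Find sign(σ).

+1

Orbit of 84 under x↦84x: [84, 113, 60, 62, 99, 63, 52]… (length divides ord_131(84)).
π_84 has 11 disjoint cycles with lengths [13, 13, 13, 13, 13, 13, 13, 13, 13, 13, 1] on {0,…,130}.
11 cycles on 131: each ℓ→(−1)^(ℓ−1), product (−1)^120 = +1.
The Jacobi symbol (84|131) = +1 (Zolotarev) agrees.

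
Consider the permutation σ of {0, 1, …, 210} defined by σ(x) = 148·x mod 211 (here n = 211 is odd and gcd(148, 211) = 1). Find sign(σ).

+1

Orbit of 123 under x↦148x: [123, 58, 144, 1, 148, 171, 199]… (length divides ord_211(148)).
Cycle type of π: 7×30 + 1; total 31 cycles.
With 31 cycles on 211 points, sign = (−1)^{211−31} = +1.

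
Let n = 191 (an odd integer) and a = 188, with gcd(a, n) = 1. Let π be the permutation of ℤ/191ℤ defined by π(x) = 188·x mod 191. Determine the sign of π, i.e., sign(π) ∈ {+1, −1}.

-1

Start at x=81: 81 → 139 → 156 → 105 → 67 → 181 → 30 → … (one orbit).
2 cycles of lengths [190, 1].
n − c = 191 − 2 = 189; sign = (−1)^189 = -1.
The Jacobi symbol (188|191) = -1 (Zolotarev) agrees.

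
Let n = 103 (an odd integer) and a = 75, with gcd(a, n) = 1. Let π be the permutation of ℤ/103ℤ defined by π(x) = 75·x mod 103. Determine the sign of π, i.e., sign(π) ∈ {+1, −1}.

Start at x=58: 58 → 24 → 49 → 70 → 100 → 84 → 17 → … (one orbit).
Cycle type of π: 102 + 1; total 2 cycles.
n − c = 103 − 2 = 101; sign = (−1)^101 = -1.

-1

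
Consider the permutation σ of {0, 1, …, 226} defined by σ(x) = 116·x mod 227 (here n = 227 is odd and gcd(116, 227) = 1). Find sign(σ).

Start at x=103: 103 → 144 → 133 → 219 → 207 → 177 → 102 → … (one orbit).
3 cycles of lengths [113, 113, 1].
With 3 cycles on 227 points, sign = (−1)^{227−3} = +1.
Via Zolotarev, sign(π_{116}) = (116|227) = +1.

+1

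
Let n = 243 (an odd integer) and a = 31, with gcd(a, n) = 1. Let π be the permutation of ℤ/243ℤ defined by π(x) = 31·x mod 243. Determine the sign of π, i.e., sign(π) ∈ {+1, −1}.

+1

Start at x=67: 67 → 133 → 235 → 238 → 88 → 55 → 4 → … (one orbit).
11 cycles of lengths [81, 81, 27, 27, 9, 9, 3, 3, 1, 1, 1].
243 − 11 = 232 transpositions; sign(π) = (−1)^232 = +1.
The Jacobi symbol (31|243) = +1 (Zolotarev) agrees.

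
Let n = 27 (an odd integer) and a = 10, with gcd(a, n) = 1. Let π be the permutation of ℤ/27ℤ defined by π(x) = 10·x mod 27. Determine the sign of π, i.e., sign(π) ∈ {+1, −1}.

Orbit of 19 under x↦10x: [19, 1, 10]… (length divides ord_27(10)).
Cycle type of π: 3×6 + 1×9; total 15 cycles.
n − c = 27 − 15 = 12; sign = (−1)^12 = +1.

+1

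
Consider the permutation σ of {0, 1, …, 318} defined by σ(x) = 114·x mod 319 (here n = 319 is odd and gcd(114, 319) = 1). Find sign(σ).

-1

Trace 45: π^k(45) = [45, 26, 93, 75, 256, 155, 125] for k=0..6.
π_114 has 6 disjoint cycles with lengths [140, 140, 28, 5, 5, 1] on {0,…,318}.
319 − 6 = 313 transpositions; sign(π) = (−1)^313 = -1.
Check: (114/319) = -1 by Zolotarev.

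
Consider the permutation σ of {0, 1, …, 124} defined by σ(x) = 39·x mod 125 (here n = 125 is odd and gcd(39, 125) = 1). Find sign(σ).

+1

Start at x=86: 86 → 104 → 56 → 59 → 51 → 114 → 71 → … (one orbit).
The orbit structure of x ↦ 39x mod 125: 7 orbits of sizes [50, 50, 10, 10, 2, 2, 1].
7 cycles on 125: each ℓ→(−1)^(ℓ−1), product (−1)^118 = +1.
Zolotarev: (39|125) = +1, matching the cycle-count sign.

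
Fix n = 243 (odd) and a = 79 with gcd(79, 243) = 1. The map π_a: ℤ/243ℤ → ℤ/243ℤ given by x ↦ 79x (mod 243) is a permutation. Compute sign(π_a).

Orbit of 217 under x↦79x: [217, 133, 58, 208, 151, 22, 37]… (length divides ord_243(79)).
Decompose π into cycles: lengths [81, 81, 27, 27, 9, 9, 3, 3, 1, 1, 1] (11 cycles, including the fixed point 0).
n − c = 243 − 11 = 232; sign = (−1)^232 = +1.
Check: (79/243) = +1 by Zolotarev.

+1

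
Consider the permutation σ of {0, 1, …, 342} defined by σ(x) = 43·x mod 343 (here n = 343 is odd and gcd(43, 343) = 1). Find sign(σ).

+1

Start at x=106: 106 → 99 → 141 → 232 → 29 → 218 → 113 → … (one orbit).
19 cycles of lengths [49, 49, 49, 49, 49, 49, 7, 7, 7, 7, 7, 7, 1, 1, 1, 1, 1, 1, 1].
Σ(ℓ_i−1) = 343−19 = 324; sign = (−1)^324 = +1.
The Jacobi symbol (43|343) = +1 (Zolotarev) agrees.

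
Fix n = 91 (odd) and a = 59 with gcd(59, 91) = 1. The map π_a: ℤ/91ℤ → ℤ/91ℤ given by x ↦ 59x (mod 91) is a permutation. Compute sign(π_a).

+1

Trace 16: π^k(16) = [16, 34, 4, 54, 1, 59, 23] for k=0..6.
Cycle lengths of π_59 on ℤ/91ℤ: [12, 12, 12, 12, 12, 12, 12, 6, 1]; 9 cycles in total.
With 9 cycles on 91 points, sign = (−1)^{91−9} = +1.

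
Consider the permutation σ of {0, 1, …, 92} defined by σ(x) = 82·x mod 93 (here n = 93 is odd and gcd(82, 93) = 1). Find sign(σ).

+1

Start at x=7: 7 → 16 → 10 → 76 → 1 → 82 → 28 → … (one orbit).
9 cycles of lengths [15, 15, 15, 15, 15, 15, 1, 1, 1].
Σ(ℓ_i−1) = 93−9 = 84; sign = (−1)^84 = +1.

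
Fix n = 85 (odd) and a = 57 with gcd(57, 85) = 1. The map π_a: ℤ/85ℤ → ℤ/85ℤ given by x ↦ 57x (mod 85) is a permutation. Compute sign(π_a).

+1

Orbit of 57 under x↦57x: [57, 19, 63, 21, 7, 59, 48]… (length divides ord_85(57)).
π_57 has 7 disjoint cycles with lengths [16, 16, 16, 16, 16, 4, 1] on {0,…,84}.
n − c = 85 − 7 = 78; sign = (−1)^78 = +1.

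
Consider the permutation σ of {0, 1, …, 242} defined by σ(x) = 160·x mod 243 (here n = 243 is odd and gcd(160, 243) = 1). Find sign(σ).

+1

Trace 145: π^k(145) = [145, 115, 175, 55, 52, 58, 46] for k=0..6.
Cycle lengths of π_160 on ℤ/243ℤ: [81, 81, 27, 27, 9, 9, 3, 3, 1, 1, 1]; 11 cycles in total.
With 11 cycles on 243 points, sign = (−1)^{243−11} = +1.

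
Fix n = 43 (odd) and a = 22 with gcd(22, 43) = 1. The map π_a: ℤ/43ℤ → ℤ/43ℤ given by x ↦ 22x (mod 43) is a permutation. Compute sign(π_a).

Orbit of 41 under x↦22x: [41, 42, 21, 32, 16, 8, 4]… (length divides ord_43(22)).
The orbit structure of x ↦ 22x mod 43: 4 orbits of sizes [14, 14, 14, 1].
sign(π) = (−1)^{n − #cycles} = (−1)^{43−4} = (−1)^39 = -1.
Via Zolotarev, sign(π_{22}) = (22|43) = -1.

-1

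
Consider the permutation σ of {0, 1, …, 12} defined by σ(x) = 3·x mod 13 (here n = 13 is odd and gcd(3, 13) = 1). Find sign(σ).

+1

Trace 3: π^k(3) = [3, 9, 1] for k=0..2.
5 cycles of lengths [3, 3, 3, 3, 1].
n − c = 13 − 5 = 8; sign = (−1)^8 = +1.
Zolotarev: (3|13) = +1, matching the cycle-count sign.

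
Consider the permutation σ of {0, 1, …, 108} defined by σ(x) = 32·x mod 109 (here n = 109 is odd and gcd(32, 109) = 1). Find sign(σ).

Orbit of 64 under x↦32x: [64, 86, 27, 101, 71, 92, 1]… (length divides ord_109(32)).
4 cycles of lengths [36, 36, 36, 1].
With 4 cycles on 109 points, sign = (−1)^{109−4} = -1.
Check: (32/109) = -1 by Zolotarev.

-1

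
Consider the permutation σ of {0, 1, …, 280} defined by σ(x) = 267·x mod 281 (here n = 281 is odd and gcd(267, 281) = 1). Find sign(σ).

Trace 90: π^k(90) = [90, 145, 218, 39, 16, 57, 45] for k=0..6.
3 cycles of lengths [140, 140, 1].
Σ(ℓ_i−1) = 281−3 = 278; sign = (−1)^278 = +1.

+1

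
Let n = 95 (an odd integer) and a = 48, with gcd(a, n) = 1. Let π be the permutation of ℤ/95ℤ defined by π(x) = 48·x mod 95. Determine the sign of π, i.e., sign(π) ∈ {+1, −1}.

Trace 6: π^k(6) = [6, 3, 49, 72, 36, 18, 9] for k=0..6.
The orbit structure of x ↦ 48x mod 95: 5 orbits of sizes [36, 36, 18, 4, 1].
95 − 5 = 90 transpositions; sign(π) = (−1)^90 = +1.
Zolotarev: (48|95) = +1, matching the cycle-count sign.

+1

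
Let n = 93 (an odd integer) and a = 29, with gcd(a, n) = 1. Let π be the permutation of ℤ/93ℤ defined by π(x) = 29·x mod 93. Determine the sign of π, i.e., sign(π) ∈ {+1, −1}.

+1

Start at x=77: 77 → 1 → 29 → 4 → 23 → 16 → 92 → … (one orbit).
11 cycles of lengths [10, 10, 10, 10, 10, 10, 10, 10, 10, 2, 1].
n − c = 93 − 11 = 82; sign = (−1)^82 = +1.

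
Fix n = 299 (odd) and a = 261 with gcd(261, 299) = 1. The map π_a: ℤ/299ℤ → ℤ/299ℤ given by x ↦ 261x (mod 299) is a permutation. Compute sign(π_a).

Trace 131: π^k(131) = [131, 105, 196, 27, 170, 118, 1] for k=0..6.
Decompose π into cycles: lengths [11, 11, 11, 11, 11, 11, 11, 11, 11, 11, 11, 11, 11, 11, 11, 11, 11, 11, 11, 11, 11, 11, 11, 11, 11, 11, 1, 1, 1, 1, 1, 1, 1, 1, 1, 1, 1, 1, 1] (39 cycles, including the fixed point 0).
39 cycles on 299: each ℓ→(−1)^(ℓ−1), product (−1)^260 = +1.

+1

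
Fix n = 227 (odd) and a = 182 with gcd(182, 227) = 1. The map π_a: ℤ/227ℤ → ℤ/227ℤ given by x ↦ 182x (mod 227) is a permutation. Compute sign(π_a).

+1

Trace 79: π^k(79) = [79, 77, 167, 203, 172, 205, 82] for k=0..6.
π_182 has 3 disjoint cycles with lengths [113, 113, 1] on {0,…,226}.
227 − 3 = 224 transpositions; sign(π) = (−1)^224 = +1.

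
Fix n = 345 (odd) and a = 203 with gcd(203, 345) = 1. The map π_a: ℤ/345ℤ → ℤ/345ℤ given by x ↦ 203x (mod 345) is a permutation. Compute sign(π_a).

-1

Orbit of 94 under x↦203x: [94, 107, 331, 263, 259, 137, 211]… (length divides ord_345(203)).
Cycle type of π: 44×6 + 22×3 + 4×3 + 2 + 1; total 14 cycles.
n − c = 345 − 14 = 331; sign = (−1)^331 = -1.
Zolotarev: (203|345) = -1, matching the cycle-count sign.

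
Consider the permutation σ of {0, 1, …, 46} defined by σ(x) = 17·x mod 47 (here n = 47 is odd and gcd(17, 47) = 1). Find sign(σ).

Orbit of 2 under x↦17x: [2, 34, 14, 3, 4, 21, 28]… (length divides ord_47(17)).
Cycle type of π: 23×2 + 1; total 3 cycles.
With 3 cycles on 47 points, sign = (−1)^{47−3} = +1.
Via Zolotarev, sign(π_{17}) = (17|47) = +1.

+1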